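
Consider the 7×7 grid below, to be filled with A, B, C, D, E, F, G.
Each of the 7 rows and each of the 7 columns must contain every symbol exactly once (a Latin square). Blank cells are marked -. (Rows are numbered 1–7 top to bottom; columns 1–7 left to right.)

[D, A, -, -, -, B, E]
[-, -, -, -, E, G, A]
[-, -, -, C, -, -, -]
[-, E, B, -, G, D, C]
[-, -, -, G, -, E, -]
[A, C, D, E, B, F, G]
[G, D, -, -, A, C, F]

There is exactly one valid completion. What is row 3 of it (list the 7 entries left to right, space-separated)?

E G F C D A B

Row 3, column 6: row 3 has {C} and column 6 has {B, C, D, E, F, G}, leaving only A.
Row 1, column 4: row 1 has {A, B, D, E} and column 4 has {C, E, G}, leaving only F.
Row 1, column 5: row 1 has {A, B, D, E, F} and column 5 has {A, B, E, G}, leaving only C.
Row 1, column 3: row 1 has {A, B, C, D, E, F} and column 3 has {B, D}, leaving only G.
Row 4, column 1: row 4 has {B, C, D, E, G} and column 1 has {A, D, G}, leaving only F.
Row 4, column 4: row 4 has {B, C, D, E, F, G} and column 4 has {C, E, F, G}, leaving only A.
Row 7, column 3: row 7 has {A, C, D, F, G} and column 3 has {B, D, G}, leaving only E.
Row 3, column 3: row 3 has {A, C} and column 3 has {B, D, E, G}, leaving only F.
Row 3, column 5: row 3 has {A, C, F} and column 5 has {A, B, C, E, G}, leaving only D.
Row 3, column 7: row 3 has {A, C, D, F} and column 7 has {A, C, E, F, G}, leaving only B.
Row 3, column 1: row 3 has {A, B, C, D, F} and column 1 has {A, D, F, G}, leaving only E.
Row 3, column 2: row 3 has {A, B, C, D, E, F} and column 2 has {A, C, D, E}, leaving only G.
So row 3 reads: E G F C D A B.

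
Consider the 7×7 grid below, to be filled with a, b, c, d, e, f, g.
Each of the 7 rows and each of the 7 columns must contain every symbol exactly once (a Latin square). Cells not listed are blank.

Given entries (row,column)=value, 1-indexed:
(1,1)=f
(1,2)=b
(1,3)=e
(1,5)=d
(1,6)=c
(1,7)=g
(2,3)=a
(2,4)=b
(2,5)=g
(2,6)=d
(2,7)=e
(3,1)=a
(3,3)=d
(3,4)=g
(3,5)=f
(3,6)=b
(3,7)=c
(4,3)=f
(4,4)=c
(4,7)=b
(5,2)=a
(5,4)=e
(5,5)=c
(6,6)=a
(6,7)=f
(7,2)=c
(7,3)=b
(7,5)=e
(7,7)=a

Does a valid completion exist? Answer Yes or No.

No row or column among the givens repeats a symbol, and propagating forced cells runs into no contradiction.
One valid completion exists (for instance, f b e a d c g / c f a b g d e / a e d g f b c / g d f c a e b / b a g e c f d / e g c d b a f / d c b f e g a).

Yes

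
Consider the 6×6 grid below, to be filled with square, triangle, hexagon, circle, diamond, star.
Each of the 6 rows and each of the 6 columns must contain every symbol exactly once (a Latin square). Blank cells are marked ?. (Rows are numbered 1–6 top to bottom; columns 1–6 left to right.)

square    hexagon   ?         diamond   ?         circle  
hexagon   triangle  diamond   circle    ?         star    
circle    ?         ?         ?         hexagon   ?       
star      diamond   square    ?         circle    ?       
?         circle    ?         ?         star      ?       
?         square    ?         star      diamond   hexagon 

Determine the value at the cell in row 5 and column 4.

triangle

Row 1, column 5: row 1 has {square, hexagon, circle, diamond} and column 5 has {hexagon, circle, diamond, star}, leaving only triangle.
Row 1, column 3: row 1 has {square, triangle, hexagon, circle, diamond} and column 3 has {square, diamond}, leaving only star.
Row 2, column 5: row 2 has {triangle, hexagon, circle, diamond, star} and column 5 has {triangle, hexagon, circle, diamond, star}, leaving only square.
Row 3, column 2: row 3 has {hexagon, circle} and column 2 has {square, triangle, hexagon, circle, diamond}, leaving only star.
Row 3, column 3: row 3 has {hexagon, circle, star} and column 3 has {square, diamond, star}, leaving only triangle.
Row 3, column 4: row 3 has {triangle, hexagon, circle, star} and column 4 has {circle, diamond, star}, leaving only square.
Row 3, column 6: row 3 has {square, triangle, hexagon, circle, star} and column 6 has {hexagon, circle, star}, leaving only diamond.
Row 4, column 6: row 4 has {square, circle, diamond, star} and column 6 has {hexagon, circle, diamond, star}, leaving only triangle.
Row 4, column 4: row 4 has {square, triangle, circle, diamond, star} and column 4 has {square, circle, diamond, star}, leaving only hexagon.
Row 5 already has {circle, star} and column 4 already has {square, hexagon, circle, diamond, star}, so row 5, column 4 must be triangle.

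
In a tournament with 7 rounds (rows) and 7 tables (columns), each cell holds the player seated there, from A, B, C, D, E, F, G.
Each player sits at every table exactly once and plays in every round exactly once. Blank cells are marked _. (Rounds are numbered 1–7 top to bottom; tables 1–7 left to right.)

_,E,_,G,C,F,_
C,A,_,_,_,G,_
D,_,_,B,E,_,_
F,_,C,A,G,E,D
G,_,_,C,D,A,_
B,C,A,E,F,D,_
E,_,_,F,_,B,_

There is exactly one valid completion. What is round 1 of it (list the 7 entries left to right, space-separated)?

Round 1, table 1: round 1 has {C, E, F, G} and table 1 has {B, C, D, E, F, G}, leaving only A.
Round 1, table 7: round 1 has {A, C, E, F, G} and table 7 has {D}, leaving only B.
Round 1, table 3: round 1 has {A, B, C, E, F, G} and table 3 has {A, C}, leaving only D.
So round 1 reads: A E D G C F B.

A E D G C F B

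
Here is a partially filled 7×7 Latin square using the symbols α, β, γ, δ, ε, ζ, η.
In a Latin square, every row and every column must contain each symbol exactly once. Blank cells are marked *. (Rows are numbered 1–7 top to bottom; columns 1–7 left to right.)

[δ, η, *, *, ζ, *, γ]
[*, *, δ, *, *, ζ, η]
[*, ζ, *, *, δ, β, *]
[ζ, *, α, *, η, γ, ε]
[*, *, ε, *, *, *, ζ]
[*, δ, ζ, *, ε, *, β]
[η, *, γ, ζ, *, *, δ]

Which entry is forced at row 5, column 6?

δ

Row 1, column 3: row 1 has {γ, δ, ζ, η} and column 3 has {α, γ, δ, ε, ζ}, leaving only β.
Row 3, column 3: row 3 has {β, δ, ζ} and column 3 has {α, β, γ, δ, ε, ζ}, leaving only η.
Row 3, column 7: row 3 has {β, δ, ζ, η} and column 7 has {β, γ, δ, ε, ζ, η}, leaving only α.
Row 4, column 2: row 4 has {α, γ, ε, ζ, η} and column 2 has {δ, ζ, η}, leaving only β.
Row 4, column 4: row 4 has {α, β, γ, ε, ζ, η} and column 4 has {ζ}, leaving only δ.
Row 5, column 6 is narrowed to {α, δ, η}.
If it were α, then row 7, column 6 would be left with no valid symbol.
If it were η, then row 7, column 6 would be left with no valid symbol.
So row 5, column 6 must be δ.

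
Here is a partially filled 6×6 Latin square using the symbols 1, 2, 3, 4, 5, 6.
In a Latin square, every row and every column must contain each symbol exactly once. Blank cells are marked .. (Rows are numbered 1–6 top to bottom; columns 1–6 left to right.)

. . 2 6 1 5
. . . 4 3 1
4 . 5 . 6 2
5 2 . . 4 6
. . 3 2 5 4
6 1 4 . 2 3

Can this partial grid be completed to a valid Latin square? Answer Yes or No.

No row or column among the givens repeats a symbol, and propagating forced cells runs into no contradiction.
One valid completion exists (for instance, 3 4 2 6 1 5 / 2 5 6 4 3 1 / 4 3 5 1 6 2 / 5 2 1 3 4 6 / 1 6 3 2 5 4 / 6 1 4 5 2 3).

Yes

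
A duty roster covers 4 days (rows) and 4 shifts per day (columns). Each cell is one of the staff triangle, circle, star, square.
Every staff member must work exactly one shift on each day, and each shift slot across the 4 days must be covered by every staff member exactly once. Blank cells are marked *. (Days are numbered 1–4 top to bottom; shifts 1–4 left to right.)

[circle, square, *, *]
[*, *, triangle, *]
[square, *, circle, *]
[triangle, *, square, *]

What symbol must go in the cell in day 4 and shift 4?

Day 1, shift 3: day 1 has {circle, square} and shift 3 has {triangle, circle, square}, leaving only star.
Day 1, shift 4: day 1 has {circle, star, square} and shift 4 has {}, leaving only triangle.
Day 2, shift 1: day 2 has {triangle} and shift 1 has {triangle, circle, square}, leaving only star.
Day 2, shift 2: day 2 has {triangle, star} and shift 2 has {square}, leaving only circle.
Day 2, shift 4: day 2 has {triangle, circle, star} and shift 4 has {triangle}, leaving only square.
Day 3, shift 4: day 3 has {circle, square} and shift 4 has {triangle, square}, leaving only star.
Day 4 already has {triangle, square} and shift 4 already has {triangle, star, square}, so day 4, shift 4 must be circle.

circle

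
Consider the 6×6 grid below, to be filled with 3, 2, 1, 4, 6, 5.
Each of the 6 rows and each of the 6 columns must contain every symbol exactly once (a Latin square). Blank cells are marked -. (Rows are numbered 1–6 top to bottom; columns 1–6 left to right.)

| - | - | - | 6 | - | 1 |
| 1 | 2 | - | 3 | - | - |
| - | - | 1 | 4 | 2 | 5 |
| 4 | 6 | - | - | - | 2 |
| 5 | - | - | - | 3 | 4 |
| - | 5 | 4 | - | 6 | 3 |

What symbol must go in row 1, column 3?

2

Row 2, column 6: row 2 has {3, 2, 1} and column 6 has {3, 2, 1, 4, 5}, leaving only 6.
Row 2, column 3: row 2 has {3, 2, 1, 6} and column 3 has {1, 4}, leaving only 5.
Row 2, column 5: row 2 has {3, 2, 1, 6, 5} and column 5 has {3, 2, 6}, leaving only 4.
Row 1, column 5: row 1 has {1, 6} and column 5 has {3, 2, 4, 6}, leaving only 5.
Row 3, column 2: row 3 has {2, 1, 4, 5} and column 2 has {2, 6, 5}, leaving only 3.
Row 1, column 2: row 1 has {1, 6, 5} and column 2 has {3, 2, 6, 5}, leaving only 4.
Row 3, column 1: row 3 has {3, 2, 1, 4, 5} and column 1 has {1, 4, 5}, leaving only 6.
Row 4, column 3: row 4 has {2, 4, 6} and column 3 has {1, 4, 5}, leaving only 3.
Row 1 already has {1, 4, 6, 5} and column 3 already has {3, 1, 4, 5}, so row 1, column 3 must be 2.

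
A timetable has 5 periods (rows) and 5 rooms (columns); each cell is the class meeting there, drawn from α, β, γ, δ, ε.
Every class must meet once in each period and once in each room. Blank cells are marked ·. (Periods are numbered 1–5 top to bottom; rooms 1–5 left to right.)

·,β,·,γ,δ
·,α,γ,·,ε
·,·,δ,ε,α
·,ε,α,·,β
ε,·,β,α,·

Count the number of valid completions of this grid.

1

Period 1, room 1: eliminating its period and room leaves {α}.
Period 1, room 3: eliminating its period and room leaves {ε}.
Period 2, room 1: eliminating its period and room leaves {β, δ}.
Period 2, room 4: eliminating its period and room leaves {β, δ}.
Period 3, room 1: eliminating its period and room leaves {β, γ}.
Period 3, room 2: eliminating its period and room leaves {γ}.
Period 4, room 1: eliminating its period and room leaves {γ, δ}.
Period 4, room 4: eliminating its period and room leaves {δ}.
Period 5, room 2: eliminating its period and room leaves {γ, δ}.
Period 5, room 5: eliminating its period and room leaves {γ}.
Only one assignment across all blanks avoids any period or room repeat, giving 1 completion.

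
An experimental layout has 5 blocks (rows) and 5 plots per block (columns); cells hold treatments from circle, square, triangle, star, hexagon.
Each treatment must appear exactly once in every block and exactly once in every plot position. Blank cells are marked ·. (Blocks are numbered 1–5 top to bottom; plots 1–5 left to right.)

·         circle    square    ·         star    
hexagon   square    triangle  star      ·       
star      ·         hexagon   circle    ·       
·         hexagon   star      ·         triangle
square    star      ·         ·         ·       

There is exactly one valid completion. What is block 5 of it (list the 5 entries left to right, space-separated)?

square star circle triangle hexagon

Block 5, plot 3: block 5 has {square, star} and plot 3 has {square, triangle, star, hexagon}, leaving only circle.
Block 5, plot 5: block 5 has {circle, square, star} and plot 5 has {triangle, star}, leaving only hexagon.
Block 5, plot 4: block 5 has {circle, square, star, hexagon} and plot 4 has {circle, star}, leaving only triangle.
So block 5 reads: square star circle triangle hexagon.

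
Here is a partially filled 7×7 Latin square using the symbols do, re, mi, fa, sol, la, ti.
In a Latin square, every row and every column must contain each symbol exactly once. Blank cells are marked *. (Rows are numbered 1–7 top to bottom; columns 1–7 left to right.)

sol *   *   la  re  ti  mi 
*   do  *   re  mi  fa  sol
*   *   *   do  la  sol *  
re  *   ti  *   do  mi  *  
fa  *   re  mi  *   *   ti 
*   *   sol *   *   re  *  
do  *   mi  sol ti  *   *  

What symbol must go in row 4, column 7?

la

Row 1, column 2: row 1 has {re, mi, sol, la, ti} and column 2 has {do}, leaving only fa.
Row 1, column 3: row 1 has {re, mi, fa, sol, la, ti} and column 3 has {re, mi, sol, ti}, leaving only do.
Row 2, column 3: row 2 has {do, re, mi, fa, sol} and column 3 has {do, re, mi, sol, ti}, leaving only la.
Row 2, column 1: row 2 has {do, re, mi, fa, sol, la} and column 1 has {do, re, fa, sol}, leaving only ti.
Row 3, column 1: row 3 has {do, sol, la} and column 1 has {do, re, fa, sol, ti}, leaving only mi.
Row 3, column 3: row 3 has {do, mi, sol, la} and column 3 has {do, re, mi, sol, la, ti}, leaving only fa.
Row 3, column 7: row 3 has {do, mi, fa, sol, la} and column 7 has {mi, sol, ti}, leaving only re.
Row 3, column 2: row 3 has {do, re, mi, fa, sol, la} and column 2 has {do, fa}, leaving only ti.
Row 4, column 4: row 4 has {do, re, mi, ti} and column 4 has {do, re, mi, sol, la}, leaving only fa.
Row 4 already has {do, re, mi, fa, ti} and column 7 already has {re, mi, sol, ti}, so row 4, column 7 must be la.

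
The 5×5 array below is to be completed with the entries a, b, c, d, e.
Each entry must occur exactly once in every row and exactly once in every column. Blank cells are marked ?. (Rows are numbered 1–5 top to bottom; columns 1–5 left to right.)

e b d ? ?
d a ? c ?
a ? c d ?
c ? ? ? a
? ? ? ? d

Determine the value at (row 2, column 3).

Row 1, column 4: row 1 has {b, d, e} and column 4 has {c, d}, leaving only a.
Row 1, column 5: row 1 has {a, b, d, e} and column 5 has {a, d}, leaving only c.
Row 3, column 2: row 3 has {a, c, d} and column 2 has {a, b}, leaving only e.
Row 3, column 5: row 3 has {a, c, d, e} and column 5 has {a, c, d}, leaving only b.
Row 2, column 5: row 2 has {a, c, d} and column 5 has {a, b, c, d}, leaving only e.
Row 2 already has {a, c, d, e} and column 3 already has {c, d}, so row 2, column 3 must be b.

b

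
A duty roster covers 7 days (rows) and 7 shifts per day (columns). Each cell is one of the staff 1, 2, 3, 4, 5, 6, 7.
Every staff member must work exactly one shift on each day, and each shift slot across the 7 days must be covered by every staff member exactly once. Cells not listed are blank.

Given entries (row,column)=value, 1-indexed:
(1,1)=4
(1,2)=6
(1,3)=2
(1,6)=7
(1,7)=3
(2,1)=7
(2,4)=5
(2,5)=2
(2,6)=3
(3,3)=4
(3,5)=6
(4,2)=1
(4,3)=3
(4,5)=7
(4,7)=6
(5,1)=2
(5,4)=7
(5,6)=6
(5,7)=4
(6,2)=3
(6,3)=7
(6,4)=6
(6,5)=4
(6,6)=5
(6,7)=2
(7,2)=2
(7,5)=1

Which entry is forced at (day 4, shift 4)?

4

Day 1, shift 4: day 1 has {2, 3, 4, 6, 7} and shift 4 has {5, 6, 7}, leaving only 1.
Day 1, shift 5: day 1 has {1, 2, 3, 4, 6, 7} and shift 5 has {1, 2, 4, 6, 7}, leaving only 5.
Day 2, shift 2: day 2 has {2, 3, 5, 7} and shift 2 has {1, 2, 3, 6}, leaving only 4.
Day 2, shift 7: day 2 has {2, 3, 4, 5, 7} and shift 7 has {2, 3, 4, 6}, leaving only 1.
Day 2, shift 3: day 2 has {1, 2, 3, 4, 5, 7} and shift 3 has {2, 3, 4, 7}, leaving only 6.
Day 4, shift 1: day 4 has {1, 3, 6, 7} and shift 1 has {2, 4, 7}, leaving only 5.
Day 5, shift 2: day 5 has {2, 4, 6, 7} and shift 2 has {1, 2, 3, 4, 6}, leaving only 5.
Day 3, shift 2: day 3 has {4, 6} and shift 2 has {1, 2, 3, 4, 5, 6}, leaving only 7.
Day 3, shift 7: day 3 has {4, 6, 7} and shift 7 has {1, 2, 3, 4, 6}, leaving only 5.
Day 5, shift 3: day 5 has {2, 4, 5, 6, 7} and shift 3 has {2, 3, 4, 6, 7}, leaving only 1.
Day 5, shift 5: day 5 has {1, 2, 4, 5, 6, 7} and shift 5 has {1, 2, 4, 5, 6, 7}, leaving only 3.
Day 6, shift 1: day 6 has {2, 3, 4, 5, 6, 7} and shift 1 has {2, 4, 5, 7}, leaving only 1.
Day 3, shift 1: day 3 has {4, 5, 6, 7} and shift 1 has {1, 2, 4, 5, 7}, leaving only 3.
Day 3, shift 4: day 3 has {3, 4, 5, 6, 7} and shift 4 has {1, 5, 6, 7}, leaving only 2.
Day 4 already has {1, 3, 5, 6, 7} and shift 4 already has {1, 2, 5, 6, 7}, so day 4, shift 4 must be 4.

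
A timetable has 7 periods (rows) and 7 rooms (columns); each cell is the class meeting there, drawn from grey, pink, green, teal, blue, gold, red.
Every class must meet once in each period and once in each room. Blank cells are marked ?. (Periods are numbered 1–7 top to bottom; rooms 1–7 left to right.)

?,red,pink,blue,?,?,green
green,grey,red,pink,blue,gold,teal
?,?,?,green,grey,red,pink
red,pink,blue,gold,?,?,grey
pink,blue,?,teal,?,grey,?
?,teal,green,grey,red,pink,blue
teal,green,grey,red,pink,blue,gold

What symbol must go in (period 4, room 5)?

Period 1, room 6: period 1 has {pink, green, blue, red} and room 6 has {grey, pink, blue, gold, red}, leaving only teal.
Period 1, room 5: period 1 has {pink, green, teal, blue, red} and room 5 has {grey, pink, blue, red}, leaving only gold.
Period 1, room 1: period 1 has {pink, green, teal, blue, gold, red} and room 1 has {pink, green, teal, red}, leaving only grey.
Period 3, room 2: period 3 has {grey, pink, green, red} and room 2 has {grey, pink, green, teal, blue, red}, leaving only gold.
Period 3, room 1: period 3 has {grey, pink, green, gold, red} and room 1 has {grey, pink, green, teal, red}, leaving only blue.
Period 3, room 3: period 3 has {grey, pink, green, blue, gold, red} and room 3 has {grey, pink, green, blue, red}, leaving only teal.
Period 4, room 6: period 4 has {grey, pink, blue, gold, red} and room 6 has {grey, pink, teal, blue, gold, red}, leaving only green.
Period 4 already has {grey, pink, green, blue, gold, red} and room 5 already has {grey, pink, blue, gold, red}, so period 4, room 5 must be teal.

teal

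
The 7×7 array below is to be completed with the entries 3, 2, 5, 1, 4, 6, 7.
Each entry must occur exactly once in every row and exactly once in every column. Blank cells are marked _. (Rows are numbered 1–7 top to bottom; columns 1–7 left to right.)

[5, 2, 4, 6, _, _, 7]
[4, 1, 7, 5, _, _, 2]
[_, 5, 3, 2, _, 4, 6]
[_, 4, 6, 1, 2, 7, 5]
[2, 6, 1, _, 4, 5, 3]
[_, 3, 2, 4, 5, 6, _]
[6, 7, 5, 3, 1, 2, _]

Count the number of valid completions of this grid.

1

Row 1, column 5: eliminating its row and column leaves {3}.
Row 1, column 6: eliminating its row and column leaves {3, 1}.
Row 2, column 5: eliminating its row and column leaves {3, 6}.
Row 2, column 6: eliminating its row and column leaves {3}.
Row 3, column 1: eliminating its row and column leaves {1, 7}.
Row 3, column 5: eliminating its row and column leaves {7}.
Row 4, column 1: eliminating its row and column leaves {3}.
Row 5, column 4: eliminating its row and column leaves {7}.
Row 6, column 1: eliminating its row and column leaves {1, 7}.
Row 6, column 7: eliminating its row and column leaves {1}.
Row 7, column 7: eliminating its row and column leaves {4}.
Only one assignment across all blanks avoids any row or column repeat, giving 1 completion.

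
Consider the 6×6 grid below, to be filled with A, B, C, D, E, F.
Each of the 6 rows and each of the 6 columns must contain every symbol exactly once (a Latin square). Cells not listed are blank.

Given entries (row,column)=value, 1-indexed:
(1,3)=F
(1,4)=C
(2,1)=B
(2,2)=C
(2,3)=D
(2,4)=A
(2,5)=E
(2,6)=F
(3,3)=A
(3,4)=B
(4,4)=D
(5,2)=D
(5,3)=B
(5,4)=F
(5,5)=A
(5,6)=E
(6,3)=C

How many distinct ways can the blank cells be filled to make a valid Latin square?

Row 1, column 1: eliminating its row and column leaves {A, D, E}.
Row 1, column 2: eliminating its row and column leaves {A, B, E}.
Row 1, column 5: eliminating its row and column leaves {B, D}.
Row 1, column 6: eliminating its row and column leaves {A, B, D}.
Row 3, column 1: eliminating its row and column leaves {C, D, E, F}.
Row 3, column 2: eliminating its row and column leaves {E, F}.
Row 3, column 5: eliminating its row and column leaves {C, D, F}.
Row 3, column 6: eliminating its row and column leaves {C, D}.
Row 4, column 1: eliminating its row and column leaves {A, C, E, F}.
Row 4, column 2: eliminating its row and column leaves {A, B, E, F}.
Row 4, column 3: eliminating its row and column leaves {E}.
Row 4, column 5: eliminating its row and column leaves {B, C, F}.
Row 4, column 6: eliminating its row and column leaves {A, B, C}.
Row 5, column 1: eliminating its row and column leaves {C}.
Row 6, column 1: eliminating its row and column leaves {A, D, E, F}.
Row 6, column 2: eliminating its row and column leaves {A, B, E, F}.
Row 6, column 4: eliminating its row and column leaves {E}.
Row 6, column 5: eliminating its row and column leaves {B, D, F}.
Row 6, column 6: eliminating its row and column leaves {A, B, D}.
Enumerating the assignments across these blanks that avoid any row or column repeat gives 14 completions.

14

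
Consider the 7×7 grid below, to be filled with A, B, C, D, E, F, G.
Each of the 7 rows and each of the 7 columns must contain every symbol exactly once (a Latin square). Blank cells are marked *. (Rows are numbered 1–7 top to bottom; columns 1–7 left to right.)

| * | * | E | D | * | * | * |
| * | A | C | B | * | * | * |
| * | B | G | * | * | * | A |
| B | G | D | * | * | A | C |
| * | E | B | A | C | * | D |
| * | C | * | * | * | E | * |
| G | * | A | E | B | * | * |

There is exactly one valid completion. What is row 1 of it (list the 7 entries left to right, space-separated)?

Row 1, column 2: row 1 has {D, E} and column 2 has {A, B, C, E, G}, leaving only F.
Row 4, column 4: row 4 has {A, B, C, D, G} and column 4 has {A, B, D, E}, leaving only F.
Row 3, column 4: row 3 has {A, B, G} and column 4 has {A, B, D, E, F}, leaving only C.
Row 4, column 5: row 4 has {A, B, C, D, F, G} and column 5 has {B, C}, leaving only E.
Row 5, column 1: row 5 has {A, B, C, D, E} and column 1 has {B, G}, leaving only F.
Row 5, column 6: row 5 has {A, B, C, D, E, F} and column 6 has {A, E}, leaving only G.
Row 6, column 3: row 6 has {C, E} and column 3 has {A, B, C, D, E, G}, leaving only F.
Row 6, column 4: row 6 has {C, E, F} and column 4 has {A, B, C, D, E, F}, leaving only G.
Row 6, column 7: row 6 has {C, E, F, G} and column 7 has {A, C, D}, leaving only B.
Row 1, column 7: row 1 has {D, E, F} and column 7 has {A, B, C, D}, leaving only G.
Row 1, column 5: row 1 has {D, E, F, G} and column 5 has {B, C, E}, leaving only A.
Row 1, column 1: row 1 has {A, D, E, F, G} and column 1 has {B, F, G}, leaving only C.
Row 1, column 6: row 1 has {A, C, D, E, F, G} and column 6 has {A, E, G}, leaving only B.
So row 1 reads: C F E D A B G.

C F E D A B G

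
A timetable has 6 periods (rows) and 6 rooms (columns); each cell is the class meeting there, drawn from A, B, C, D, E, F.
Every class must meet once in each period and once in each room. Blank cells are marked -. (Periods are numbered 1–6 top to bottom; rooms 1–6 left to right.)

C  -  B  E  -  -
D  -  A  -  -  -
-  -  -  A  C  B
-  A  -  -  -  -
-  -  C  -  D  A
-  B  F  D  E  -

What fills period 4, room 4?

C

Period 6, room 1: period 6 has {B, D, E, F} and room 1 has {C, D}, leaving only A.
Period 6, room 6: period 6 has {A, B, D, E, F} and room 6 has {A, B}, leaving only C.
Period 4, room 4 is narrowed to {B, C, F}.
If it were B, then period 4, room 6 would be left with no valid symbol.
If it were F, then period 5, room 4 would be left with no valid symbol.
So period 4, room 4 must be C.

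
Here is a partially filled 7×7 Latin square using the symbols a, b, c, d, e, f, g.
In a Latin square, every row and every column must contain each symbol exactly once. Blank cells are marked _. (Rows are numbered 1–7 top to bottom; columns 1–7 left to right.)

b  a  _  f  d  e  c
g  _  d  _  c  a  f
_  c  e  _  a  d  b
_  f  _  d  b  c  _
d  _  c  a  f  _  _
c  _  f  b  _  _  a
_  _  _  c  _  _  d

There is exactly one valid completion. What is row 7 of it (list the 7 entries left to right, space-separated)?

a e b c g f d

Row 1, column 3: row 1 has {a, b, c, d, e, f} and column 3 has {c, d, e, f}, leaving only g.
Row 2, column 4: row 2 has {a, c, d, f, g} and column 4 has {a, b, c, d, f}, leaving only e.
Row 2, column 2: row 2 has {a, c, d, e, f, g} and column 2 has {a, c, f}, leaving only b.
Row 3, column 1: row 3 has {a, b, c, d, e} and column 1 has {b, c, d, g}, leaving only f.
Row 3, column 4: row 3 has {a, b, c, d, e, f} and column 4 has {a, b, c, d, e, f}, leaving only g.
Row 4, column 3: row 4 has {b, c, d, f} and column 3 has {c, d, e, f, g}, leaving only a.
Row 7, column 3: row 7 has {c, d} and column 3 has {a, c, d, e, f, g}, leaving only b.
Row 4, column 1: row 4 has {a, b, c, d, f} and column 1 has {b, c, d, f, g}, leaving only e.
Row 7, column 1: row 7 has {b, c, d} and column 1 has {b, c, d, e, f, g}, leaving only a.
Row 4, column 7: row 4 has {a, b, c, d, e, f} and column 7 has {a, b, c, d, f}, leaving only g.
Row 5, column 7: row 5 has {a, c, d, f} and column 7 has {a, b, c, d, f, g}, leaving only e.
Row 5, column 2: row 5 has {a, c, d, e, f} and column 2 has {a, b, c, f}, leaving only g.
Row 7, column 2: row 7 has {a, b, c, d} and column 2 has {a, b, c, f, g}, leaving only e.
Row 7, column 5: row 7 has {a, b, c, d, e} and column 5 has {a, b, c, d, f}, leaving only g.
Row 7, column 6: row 7 has {a, b, c, d, e, g} and column 6 has {a, c, d, e}, leaving only f.
So row 7 reads: a e b c g f d.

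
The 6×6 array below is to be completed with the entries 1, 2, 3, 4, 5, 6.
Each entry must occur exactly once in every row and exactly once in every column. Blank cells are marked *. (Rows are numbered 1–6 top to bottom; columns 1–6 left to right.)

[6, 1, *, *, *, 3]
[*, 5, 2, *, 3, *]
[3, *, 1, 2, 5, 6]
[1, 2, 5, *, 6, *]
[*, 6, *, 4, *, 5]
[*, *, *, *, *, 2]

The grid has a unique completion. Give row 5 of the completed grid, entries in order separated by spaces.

Row 5, column 1: row 5 has {4, 5, 6} and column 1 has {1, 3, 6}, leaving only 2.
Row 5, column 3: row 5 has {2, 4, 5, 6} and column 3 has {1, 2, 5}, leaving only 3.
Row 5, column 5: row 5 has {2, 3, 4, 5, 6} and column 5 has {3, 5, 6}, leaving only 1.
So row 5 reads: 2 6 3 4 1 5.

2 6 3 4 1 5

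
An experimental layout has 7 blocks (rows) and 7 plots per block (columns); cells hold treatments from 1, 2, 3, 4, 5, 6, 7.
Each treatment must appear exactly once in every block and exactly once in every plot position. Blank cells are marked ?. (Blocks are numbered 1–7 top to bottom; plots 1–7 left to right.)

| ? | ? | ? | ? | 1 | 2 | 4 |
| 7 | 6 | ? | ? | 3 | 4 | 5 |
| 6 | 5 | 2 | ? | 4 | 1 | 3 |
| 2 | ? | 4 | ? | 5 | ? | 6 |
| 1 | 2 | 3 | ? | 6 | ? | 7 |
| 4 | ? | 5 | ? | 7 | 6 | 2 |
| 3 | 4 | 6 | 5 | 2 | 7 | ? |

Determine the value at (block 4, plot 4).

1

Block 1, plot 1: block 1 has {1, 2, 4} and plot 1 has {1, 2, 3, 4, 6, 7}, leaving only 5.
Block 1, plot 3: block 1 has {1, 2, 4, 5} and plot 3 has {2, 3, 4, 5, 6}, leaving only 7.
Block 1, plot 2: block 1 has {1, 2, 4, 5, 7} and plot 2 has {2, 4, 5, 6}, leaving only 3.
Block 1, plot 4: block 1 has {1, 2, 3, 4, 5, 7} and plot 4 has {5}, leaving only 6.
Block 2, plot 3: block 2 has {3, 4, 5, 6, 7} and plot 3 has {2, 3, 4, 5, 6, 7}, leaving only 1.
Block 2, plot 4: block 2 has {1, 3, 4, 5, 6, 7} and plot 4 has {5, 6}, leaving only 2.
Block 3, plot 4: block 3 has {1, 2, 3, 4, 5, 6} and plot 4 has {2, 5, 6}, leaving only 7.
Block 4, plot 6: block 4 has {2, 4, 5, 6} and plot 6 has {1, 2, 4, 6, 7}, leaving only 3.
Block 4 already has {2, 3, 4, 5, 6} and plot 4 already has {2, 5, 6, 7}, so block 4, plot 4 must be 1.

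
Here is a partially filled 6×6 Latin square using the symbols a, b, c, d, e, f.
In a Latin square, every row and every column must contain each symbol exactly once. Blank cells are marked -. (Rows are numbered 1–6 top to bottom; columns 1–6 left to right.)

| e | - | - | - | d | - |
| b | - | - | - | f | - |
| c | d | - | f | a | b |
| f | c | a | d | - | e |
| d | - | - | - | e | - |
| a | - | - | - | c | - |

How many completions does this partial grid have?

20

Row 1, column 2: eliminating its row and column leaves {a, b, f}.
Row 1, column 3: eliminating its row and column leaves {b, c, f}.
Row 1, column 4: eliminating its row and column leaves {a, b, c}.
Row 1, column 6: eliminating its row and column leaves {a, c, f}.
Row 2, column 2: eliminating its row and column leaves {a, e}.
Row 2, column 3: eliminating its row and column leaves {c, d, e}.
Row 2, column 4: eliminating its row and column leaves {a, c, e}.
Row 2, column 6: eliminating its row and column leaves {a, c, d}.
Row 3, column 3: eliminating its row and column leaves {e}.
Row 4, column 5: eliminating its row and column leaves {b}.
Row 5, column 2: eliminating its row and column leaves {a, b, f}.
Row 5, column 3: eliminating its row and column leaves {b, c, f}.
Row 5, column 4: eliminating its row and column leaves {a, b, c}.
Row 5, column 6: eliminating its row and column leaves {a, c, f}.
Row 6, column 2: eliminating its row and column leaves {b, e, f}.
Row 6, column 3: eliminating its row and column leaves {b, d, e, f}.
Row 6, column 4: eliminating its row and column leaves {b, e}.
Row 6, column 6: eliminating its row and column leaves {d, f}.
Enumerating the assignments across these blanks that avoid any row or column repeat gives 20 completions.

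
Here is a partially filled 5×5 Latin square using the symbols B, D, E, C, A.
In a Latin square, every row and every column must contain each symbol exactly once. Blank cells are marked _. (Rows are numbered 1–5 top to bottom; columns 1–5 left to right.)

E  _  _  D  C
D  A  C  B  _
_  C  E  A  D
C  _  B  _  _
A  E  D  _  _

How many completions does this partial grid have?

1

Row 1, column 2: eliminating its row and column leaves {B}.
Row 1, column 3: eliminating its row and column leaves {A}.
Row 2, column 5: eliminating its row and column leaves {E}.
Row 3, column 1: eliminating its row and column leaves {B}.
Row 4, column 2: eliminating its row and column leaves {D}.
Row 4, column 4: eliminating its row and column leaves {E}.
Row 4, column 5: eliminating its row and column leaves {E, A}.
Row 5, column 4: eliminating its row and column leaves {C}.
Row 5, column 5: eliminating its row and column leaves {B}.
Only one assignment across all blanks avoids any row or column repeat, giving 1 completion.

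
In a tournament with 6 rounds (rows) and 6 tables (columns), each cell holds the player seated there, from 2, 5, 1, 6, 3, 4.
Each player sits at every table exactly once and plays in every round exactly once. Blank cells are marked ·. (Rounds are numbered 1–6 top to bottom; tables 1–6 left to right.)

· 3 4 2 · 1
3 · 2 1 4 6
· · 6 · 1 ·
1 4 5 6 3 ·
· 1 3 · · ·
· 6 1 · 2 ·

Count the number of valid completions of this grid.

Round 1, table 1: eliminating its round and table leaves {5, 6}.
Round 1, table 5: eliminating its round and table leaves {5, 6}.
Round 2, table 2: eliminating its round and table leaves {5}.
Round 3, table 1: eliminating its round and table leaves {2, 5, 4}.
Round 3, table 2: eliminating its round and table leaves {2, 5}.
Round 3, table 4: eliminating its round and table leaves {5, 3, 4}.
Round 3, table 6: eliminating its round and table leaves {2, 5, 3, 4}.
Round 4, table 6: eliminating its round and table leaves {2}.
Round 5, table 1: eliminating its round and table leaves {2, 5, 6, 4}.
Round 5, table 4: eliminating its round and table leaves {5, 4}.
Round 5, table 5: eliminating its round and table leaves {5, 6}.
Round 5, table 6: eliminating its round and table leaves {2, 5, 4}.
Round 6, table 1: eliminating its round and table leaves {5, 4}.
Round 6, table 4: eliminating its round and table leaves {5, 3, 4}.
Round 6, table 6: eliminating its round and table leaves {5, 3, 4}.
Enumerating the assignments across these blanks that avoid any round or table repeat gives 4 completions.

4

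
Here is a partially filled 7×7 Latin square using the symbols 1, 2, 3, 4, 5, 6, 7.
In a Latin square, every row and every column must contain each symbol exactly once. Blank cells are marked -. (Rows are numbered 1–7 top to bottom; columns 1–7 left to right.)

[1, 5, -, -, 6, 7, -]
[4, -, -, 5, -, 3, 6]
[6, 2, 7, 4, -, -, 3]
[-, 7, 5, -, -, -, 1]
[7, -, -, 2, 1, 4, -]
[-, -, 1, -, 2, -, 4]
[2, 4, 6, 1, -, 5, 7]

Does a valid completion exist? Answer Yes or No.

No row or column among the givens repeats a symbol, and propagating forced cells runs into no contradiction.
One valid completion exists (for instance, 1 5 4 3 6 7 2 / 4 1 2 5 7 3 6 / 6 2 7 4 5 1 3 / 3 7 5 6 4 2 1 / 7 6 3 2 1 4 5 / 5 3 1 7 2 6 4 / 2 4 6 1 3 5 7).

Yes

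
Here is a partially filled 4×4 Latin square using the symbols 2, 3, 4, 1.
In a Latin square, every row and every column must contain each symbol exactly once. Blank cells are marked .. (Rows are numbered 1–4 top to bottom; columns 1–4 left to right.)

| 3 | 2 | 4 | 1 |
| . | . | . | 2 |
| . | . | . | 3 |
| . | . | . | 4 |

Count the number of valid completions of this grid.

Row 2, column 1: eliminating its row and column leaves {4, 1}.
Row 2, column 2: eliminating its row and column leaves {3, 4, 1}.
Row 2, column 3: eliminating its row and column leaves {3, 1}.
Row 3, column 1: eliminating its row and column leaves {2, 4, 1}.
Row 3, column 2: eliminating its row and column leaves {4, 1}.
Row 3, column 3: eliminating its row and column leaves {2, 1}.
Row 4, column 1: eliminating its row and column leaves {2, 1}.
Row 4, column 2: eliminating its row and column leaves {3, 1}.
Row 4, column 3: eliminating its row and column leaves {2, 3, 1}.
Enumerating the assignments across these blanks that avoid any row or column repeat gives 4 completions.

4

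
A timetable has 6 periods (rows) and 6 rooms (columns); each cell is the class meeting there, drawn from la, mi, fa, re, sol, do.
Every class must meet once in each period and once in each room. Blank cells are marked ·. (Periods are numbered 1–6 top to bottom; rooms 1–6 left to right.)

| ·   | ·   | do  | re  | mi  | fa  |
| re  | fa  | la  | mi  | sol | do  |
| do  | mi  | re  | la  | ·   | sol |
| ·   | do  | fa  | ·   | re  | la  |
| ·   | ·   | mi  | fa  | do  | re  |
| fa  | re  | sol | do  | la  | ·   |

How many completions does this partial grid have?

2

Period 1, room 1: eliminating its period and room leaves {la, sol}.
Period 1, room 2: eliminating its period and room leaves {la, sol}.
Period 3, room 5: eliminating its period and room leaves {fa}.
Period 4, room 1: eliminating its period and room leaves {mi, sol}.
Period 4, room 4: eliminating its period and room leaves {sol}.
Period 5, room 1: eliminating its period and room leaves {la, sol}.
Period 5, room 2: eliminating its period and room leaves {la, sol}.
Period 6, room 6: eliminating its period and room leaves {mi}.
Enumerating the assignments across these blanks that avoid any period or room repeat gives 2 completions.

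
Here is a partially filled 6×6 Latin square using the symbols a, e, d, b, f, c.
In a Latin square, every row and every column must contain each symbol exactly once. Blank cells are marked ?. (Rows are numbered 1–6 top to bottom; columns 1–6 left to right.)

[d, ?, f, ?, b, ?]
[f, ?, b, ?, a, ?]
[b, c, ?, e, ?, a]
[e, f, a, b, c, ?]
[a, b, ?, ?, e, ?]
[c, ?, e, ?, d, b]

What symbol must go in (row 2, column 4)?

Row 3, column 3: row 3 has {a, e, b, c} and column 3 has {a, e, b, f}, leaving only d.
Row 3, column 5: row 3 has {a, e, d, b, c} and column 5 has {a, e, d, b, c}, leaving only f.
Row 4, column 6: row 4 has {a, e, b, f, c} and column 6 has {a, b}, leaving only d.
Row 5, column 3: row 5 has {a, e, b} and column 3 has {a, e, d, b, f}, leaving only c.
Row 5, column 6: row 5 has {a, e, b, c} and column 6 has {a, d, b}, leaving only f.
Row 5, column 4: row 5 has {a, e, b, f, c} and column 4 has {e, b}, leaving only d.
Row 2 already has {a, b, f} and column 4 already has {e, d, b}, so row 2, column 4 must be c.

c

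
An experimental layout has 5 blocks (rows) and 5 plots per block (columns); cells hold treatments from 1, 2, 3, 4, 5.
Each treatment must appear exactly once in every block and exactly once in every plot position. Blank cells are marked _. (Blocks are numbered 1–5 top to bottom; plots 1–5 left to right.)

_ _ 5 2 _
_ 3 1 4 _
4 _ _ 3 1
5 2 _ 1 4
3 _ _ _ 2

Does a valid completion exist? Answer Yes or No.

No block or plot among the givens repeats a symbol, and propagating forced cells runs into no contradiction.
One valid completion exists (for instance, 1 4 5 2 3 / 2 3 1 4 5 / 4 5 2 3 1 / 5 2 3 1 4 / 3 1 4 5 2).

Yes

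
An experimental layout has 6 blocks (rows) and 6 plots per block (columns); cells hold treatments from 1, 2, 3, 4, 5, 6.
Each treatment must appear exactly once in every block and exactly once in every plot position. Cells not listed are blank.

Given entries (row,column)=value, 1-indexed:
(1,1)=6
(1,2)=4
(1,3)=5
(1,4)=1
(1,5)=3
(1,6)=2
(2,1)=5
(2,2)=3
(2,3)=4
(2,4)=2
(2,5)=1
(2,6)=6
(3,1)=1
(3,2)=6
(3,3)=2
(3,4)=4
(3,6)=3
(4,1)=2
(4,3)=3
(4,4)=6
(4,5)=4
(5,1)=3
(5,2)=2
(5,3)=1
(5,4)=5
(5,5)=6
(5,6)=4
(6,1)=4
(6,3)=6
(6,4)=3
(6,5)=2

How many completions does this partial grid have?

2

Block 3, plot 5: eliminating its block and plot leaves {5}.
Block 4, plot 2: eliminating its block and plot leaves {1, 5}.
Block 4, plot 6: eliminating its block and plot leaves {1, 5}.
Block 6, plot 2: eliminating its block and plot leaves {1, 5}.
Block 6, plot 6: eliminating its block and plot leaves {1, 5}.
Enumerating the assignments across these blanks that avoid any block or plot repeat gives 2 completions.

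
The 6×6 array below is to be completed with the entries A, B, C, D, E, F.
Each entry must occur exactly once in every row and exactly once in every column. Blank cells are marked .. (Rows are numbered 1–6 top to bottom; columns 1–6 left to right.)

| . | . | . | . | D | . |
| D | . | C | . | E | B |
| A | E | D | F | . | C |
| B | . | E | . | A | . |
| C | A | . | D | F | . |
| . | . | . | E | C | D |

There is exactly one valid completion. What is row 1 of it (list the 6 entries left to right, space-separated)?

E C F B D A

Row 2, column 2: row 2 has {B, C, D, E} and column 2 has {A, E}, leaving only F.
Row 2, column 4: row 2 has {B, C, D, E, F} and column 4 has {D, E, F}, leaving only A.
Row 3, column 5: row 3 has {A, C, D, E, F} and column 5 has {A, C, D, E, F}, leaving only B.
Row 4, column 4: row 4 has {A, B, E} and column 4 has {A, D, E, F}, leaving only C.
Row 1, column 4: row 1 has {D} and column 4 has {A, C, D, E, F}, leaving only B.
Row 1, column 2: row 1 has {B, D} and column 2 has {A, E, F}, leaving only C.
Row 4, column 2: row 4 has {A, B, C, E} and column 2 has {A, C, E, F}, leaving only D.
Row 4, column 6: row 4 has {A, B, C, D, E} and column 6 has {B, C, D}, leaving only F.
Row 5, column 3: row 5 has {A, C, D, F} and column 3 has {C, D, E}, leaving only B.
Row 5, column 6: row 5 has {A, B, C, D, F} and column 6 has {B, C, D, F}, leaving only E.
Row 1, column 6: row 1 has {B, C, D} and column 6 has {B, C, D, E, F}, leaving only A.
Row 1, column 3: row 1 has {A, B, C, D} and column 3 has {B, C, D, E}, leaving only F.
Row 1, column 1: row 1 has {A, B, C, D, F} and column 1 has {A, B, C, D}, leaving only E.
So row 1 reads: E C F B D A.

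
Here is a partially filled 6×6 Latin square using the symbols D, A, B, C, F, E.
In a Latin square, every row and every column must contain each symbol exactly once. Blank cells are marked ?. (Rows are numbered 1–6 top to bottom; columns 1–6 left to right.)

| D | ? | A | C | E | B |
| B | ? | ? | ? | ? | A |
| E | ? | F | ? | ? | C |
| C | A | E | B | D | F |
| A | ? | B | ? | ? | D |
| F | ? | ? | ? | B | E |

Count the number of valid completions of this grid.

3

Row 1, column 2: eliminating its row and column leaves {F}.
Row 2, column 2: eliminating its row and column leaves {D, C, F, E}.
Row 2, column 3: eliminating its row and column leaves {D, C}.
Row 2, column 4: eliminating its row and column leaves {D, F, E}.
Row 2, column 5: eliminating its row and column leaves {C, F}.
Row 3, column 2: eliminating its row and column leaves {D, B}.
Row 3, column 4: eliminating its row and column leaves {D, A}.
Row 3, column 5: eliminating its row and column leaves {A}.
Row 5, column 2: eliminating its row and column leaves {C, F, E}.
Row 5, column 4: eliminating its row and column leaves {F, E}.
Row 5, column 5: eliminating its row and column leaves {C, F}.
Row 6, column 2: eliminating its row and column leaves {D, C}.
Row 6, column 3: eliminating its row and column leaves {D, C}.
Row 6, column 4: eliminating its row and column leaves {D, A}.
Enumerating the assignments across these blanks that avoid any row or column repeat gives 3 completions.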